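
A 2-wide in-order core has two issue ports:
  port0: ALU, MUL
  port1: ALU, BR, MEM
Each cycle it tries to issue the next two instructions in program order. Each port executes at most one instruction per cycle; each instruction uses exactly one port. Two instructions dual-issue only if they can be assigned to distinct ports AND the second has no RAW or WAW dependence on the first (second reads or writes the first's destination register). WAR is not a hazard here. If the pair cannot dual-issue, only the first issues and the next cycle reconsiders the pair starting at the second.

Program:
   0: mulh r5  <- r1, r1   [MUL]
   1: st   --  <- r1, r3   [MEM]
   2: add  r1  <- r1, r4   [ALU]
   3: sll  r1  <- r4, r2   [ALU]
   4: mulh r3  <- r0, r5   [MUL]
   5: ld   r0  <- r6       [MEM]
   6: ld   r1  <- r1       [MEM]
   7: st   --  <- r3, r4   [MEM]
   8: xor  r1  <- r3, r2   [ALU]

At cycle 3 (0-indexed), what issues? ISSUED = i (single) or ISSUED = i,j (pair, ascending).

[0] i0,i1  mulh/st  -- 2-wide
[1] i2  add  -- WAW r1
[2] i3,i4  sll/mulh  -- 2-wide
[3] i5  ld  -- no-port MEM/MEM
[4] i6  ld  -- no-port MEM/MEM
[5] i7,i8  st/xor  -- 2-wide

ISSUED = 5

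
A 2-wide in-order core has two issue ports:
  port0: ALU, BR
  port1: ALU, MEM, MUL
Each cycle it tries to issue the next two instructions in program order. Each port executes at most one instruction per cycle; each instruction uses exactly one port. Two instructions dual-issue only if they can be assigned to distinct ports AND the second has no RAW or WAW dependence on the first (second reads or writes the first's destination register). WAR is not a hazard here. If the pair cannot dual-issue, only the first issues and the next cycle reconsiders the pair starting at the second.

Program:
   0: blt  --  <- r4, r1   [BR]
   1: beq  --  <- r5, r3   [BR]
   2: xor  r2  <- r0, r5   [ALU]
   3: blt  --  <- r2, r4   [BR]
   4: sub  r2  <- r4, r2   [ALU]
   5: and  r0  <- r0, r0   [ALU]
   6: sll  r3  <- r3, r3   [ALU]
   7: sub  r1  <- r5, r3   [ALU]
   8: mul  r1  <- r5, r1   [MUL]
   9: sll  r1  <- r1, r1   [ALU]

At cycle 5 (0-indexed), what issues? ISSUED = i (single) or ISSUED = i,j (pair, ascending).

ISSUED = 8

[0] i0  blt  -- no-port BR/BR
[1] i1/i2  beq;xor  -- 2-wide
[2] i3/i4  blt;sub  -- 2-wide
[3] i5/i6  and;sll  -- 2-wide
[4] i7  sub  -- RAW+WAW r1
[5] i8  mul  -- RAW+WAW r1
[6] i9  sll  -- tail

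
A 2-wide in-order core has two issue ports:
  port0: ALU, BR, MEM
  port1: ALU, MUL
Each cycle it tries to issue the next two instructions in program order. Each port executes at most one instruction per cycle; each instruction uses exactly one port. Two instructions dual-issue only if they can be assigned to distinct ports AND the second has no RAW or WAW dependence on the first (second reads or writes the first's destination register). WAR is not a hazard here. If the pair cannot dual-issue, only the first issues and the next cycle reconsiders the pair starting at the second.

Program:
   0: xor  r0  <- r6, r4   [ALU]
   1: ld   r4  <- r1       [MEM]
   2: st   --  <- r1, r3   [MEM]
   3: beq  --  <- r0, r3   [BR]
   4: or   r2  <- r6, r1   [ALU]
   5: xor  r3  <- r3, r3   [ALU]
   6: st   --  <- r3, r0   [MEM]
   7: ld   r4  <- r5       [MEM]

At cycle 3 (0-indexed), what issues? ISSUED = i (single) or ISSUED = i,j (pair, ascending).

ISSUED = 5

t=0 i0,i1:xor.ALU+ld.MEM ; dual
t=1 i2:st.MEM ; no-port MEM/BR
t=2 i3,i4:beq.BR+or.ALU ; dual
t=3 i5:xor.ALU ; RAW r3
t=4 i6:st.MEM ; no-port MEM/MEM
t=5 i7:ld.MEM ; tail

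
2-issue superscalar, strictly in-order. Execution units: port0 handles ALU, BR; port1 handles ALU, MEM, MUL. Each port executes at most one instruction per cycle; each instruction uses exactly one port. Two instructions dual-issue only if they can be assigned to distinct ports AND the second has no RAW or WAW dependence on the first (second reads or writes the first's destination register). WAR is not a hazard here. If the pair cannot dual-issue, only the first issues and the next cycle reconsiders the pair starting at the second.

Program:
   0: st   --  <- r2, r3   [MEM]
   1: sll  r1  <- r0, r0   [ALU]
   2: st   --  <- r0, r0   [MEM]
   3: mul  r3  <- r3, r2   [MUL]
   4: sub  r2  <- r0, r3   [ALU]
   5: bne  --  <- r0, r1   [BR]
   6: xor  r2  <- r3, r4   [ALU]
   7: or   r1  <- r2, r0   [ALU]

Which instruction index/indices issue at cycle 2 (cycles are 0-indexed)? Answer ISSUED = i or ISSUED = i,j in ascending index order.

[0] i0/i1  st.MEM/sll.ALU  -- 2-wide
[1] i2  st.MEM  -- no-port MEM/MUL
[2] i3  mul.MUL  -- RAW r3
[3] i4/i5  sub.ALU/bne.BR  -- 2-wide
[4] i6  xor.ALU  -- RAW r2
[5] i7  or.ALU  -- tail

ISSUED = 3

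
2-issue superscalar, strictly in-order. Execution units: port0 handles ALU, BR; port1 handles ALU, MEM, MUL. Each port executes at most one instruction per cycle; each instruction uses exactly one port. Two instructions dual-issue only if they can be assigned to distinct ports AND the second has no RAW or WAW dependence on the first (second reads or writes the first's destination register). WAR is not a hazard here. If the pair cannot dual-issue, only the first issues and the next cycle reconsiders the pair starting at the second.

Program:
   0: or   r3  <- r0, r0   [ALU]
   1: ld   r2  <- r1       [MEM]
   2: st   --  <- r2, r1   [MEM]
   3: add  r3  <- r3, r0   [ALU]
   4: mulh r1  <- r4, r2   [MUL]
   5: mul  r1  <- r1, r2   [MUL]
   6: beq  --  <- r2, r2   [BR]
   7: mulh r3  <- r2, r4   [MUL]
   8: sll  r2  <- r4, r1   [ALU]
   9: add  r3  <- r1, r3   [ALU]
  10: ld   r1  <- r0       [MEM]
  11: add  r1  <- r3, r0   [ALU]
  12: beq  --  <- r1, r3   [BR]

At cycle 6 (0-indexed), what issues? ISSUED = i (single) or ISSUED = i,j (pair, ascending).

#0 head=0: or.ALU;ld.MEM i0/i1 dual
#1 head=2: st.MEM;add.ALU i2/i3 dual
#2 head=4: mulh.MUL i4 no-port MUL/MUL
#3 head=5: mul.MUL;beq.BR i5/i6 dual
#4 head=7: mulh.MUL;sll.ALU i7/i8 dual
#5 head=9: add.ALU;ld.MEM i9/i10 dual
#6 head=11: add.ALU i11 RAW r1
#7 head=12: beq.BR i12 tail

ISSUED = 11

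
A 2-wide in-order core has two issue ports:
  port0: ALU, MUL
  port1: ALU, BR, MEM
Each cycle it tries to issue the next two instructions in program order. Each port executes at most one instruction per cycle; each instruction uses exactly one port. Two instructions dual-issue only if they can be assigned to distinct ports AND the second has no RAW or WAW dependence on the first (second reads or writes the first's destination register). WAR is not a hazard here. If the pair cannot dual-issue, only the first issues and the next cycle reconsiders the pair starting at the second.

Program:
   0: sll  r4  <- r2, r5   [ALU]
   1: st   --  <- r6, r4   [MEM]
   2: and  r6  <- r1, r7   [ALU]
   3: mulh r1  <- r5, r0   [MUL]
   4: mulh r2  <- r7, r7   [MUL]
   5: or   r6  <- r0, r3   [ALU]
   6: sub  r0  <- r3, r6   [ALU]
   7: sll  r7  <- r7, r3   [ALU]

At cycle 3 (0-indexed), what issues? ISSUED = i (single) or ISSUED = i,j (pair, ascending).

ISSUED = 4,5

  cy0 -> i0 (sll.ALU) RAW r4
  cy1 -> i1+i2 (st.MEM/and.ALU) dual
  cy2 -> i3 (mulh.MUL) no-port MUL/MUL
  cy3 -> i4+i5 (mulh.MUL/or.ALU) dual
  cy4 -> i6+i7 (sub.ALU/sll.ALU) dual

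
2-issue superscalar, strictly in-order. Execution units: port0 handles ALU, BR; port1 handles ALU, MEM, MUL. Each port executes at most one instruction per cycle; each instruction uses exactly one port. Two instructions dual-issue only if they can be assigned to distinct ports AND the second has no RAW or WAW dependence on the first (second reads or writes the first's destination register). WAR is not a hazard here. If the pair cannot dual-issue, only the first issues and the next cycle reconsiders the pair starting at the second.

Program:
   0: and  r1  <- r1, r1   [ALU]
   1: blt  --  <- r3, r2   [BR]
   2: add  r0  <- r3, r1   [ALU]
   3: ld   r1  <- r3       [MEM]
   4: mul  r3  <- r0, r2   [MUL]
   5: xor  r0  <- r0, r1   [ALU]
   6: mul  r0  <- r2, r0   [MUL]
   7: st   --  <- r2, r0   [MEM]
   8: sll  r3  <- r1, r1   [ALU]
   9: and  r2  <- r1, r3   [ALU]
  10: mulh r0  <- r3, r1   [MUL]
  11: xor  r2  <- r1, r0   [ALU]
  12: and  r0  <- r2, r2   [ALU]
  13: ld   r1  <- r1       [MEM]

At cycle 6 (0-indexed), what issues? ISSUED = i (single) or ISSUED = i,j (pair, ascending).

c0: i0/i1 and/blt  dual
c1: i2/i3 add/ld  dual
c2: i4/i5 mul/xor  dual
c3: i6 mul  no-port MUL/MEM
c4: i7/i8 st/sll  dual
c5: i9/i10 and/mulh  dual
c6: i11 xor  RAW r2
c7: i12/i13 and/ld  dual

ISSUED = 11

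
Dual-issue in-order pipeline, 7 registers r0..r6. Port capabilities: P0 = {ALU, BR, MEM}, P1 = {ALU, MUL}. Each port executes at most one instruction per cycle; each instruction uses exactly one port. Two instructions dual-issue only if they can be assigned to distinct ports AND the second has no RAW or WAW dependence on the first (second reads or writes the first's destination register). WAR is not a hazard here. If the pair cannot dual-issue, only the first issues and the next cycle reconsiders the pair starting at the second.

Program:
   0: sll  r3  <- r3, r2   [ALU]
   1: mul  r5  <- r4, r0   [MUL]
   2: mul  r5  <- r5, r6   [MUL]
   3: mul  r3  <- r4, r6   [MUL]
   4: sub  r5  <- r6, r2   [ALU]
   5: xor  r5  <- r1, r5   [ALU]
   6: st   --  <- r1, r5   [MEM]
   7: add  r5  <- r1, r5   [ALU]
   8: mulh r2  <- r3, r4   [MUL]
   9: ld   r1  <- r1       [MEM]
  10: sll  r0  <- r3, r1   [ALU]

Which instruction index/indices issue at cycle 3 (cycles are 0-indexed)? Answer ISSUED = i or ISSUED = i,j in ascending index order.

0. sll.ALU/mul.MUL @i0/i1  | 2-wide
1. mul.MUL @i2  | no-port MUL/MUL
2. mul.MUL/sub.ALU @i3/i4  | 2-wide
3. xor.ALU @i5  | RAW r5
4. st.MEM/add.ALU @i6/i7  | 2-wide
5. mulh.MUL/ld.MEM @i8/i9  | 2-wide
6. sll.ALU @i10  | tail

ISSUED = 5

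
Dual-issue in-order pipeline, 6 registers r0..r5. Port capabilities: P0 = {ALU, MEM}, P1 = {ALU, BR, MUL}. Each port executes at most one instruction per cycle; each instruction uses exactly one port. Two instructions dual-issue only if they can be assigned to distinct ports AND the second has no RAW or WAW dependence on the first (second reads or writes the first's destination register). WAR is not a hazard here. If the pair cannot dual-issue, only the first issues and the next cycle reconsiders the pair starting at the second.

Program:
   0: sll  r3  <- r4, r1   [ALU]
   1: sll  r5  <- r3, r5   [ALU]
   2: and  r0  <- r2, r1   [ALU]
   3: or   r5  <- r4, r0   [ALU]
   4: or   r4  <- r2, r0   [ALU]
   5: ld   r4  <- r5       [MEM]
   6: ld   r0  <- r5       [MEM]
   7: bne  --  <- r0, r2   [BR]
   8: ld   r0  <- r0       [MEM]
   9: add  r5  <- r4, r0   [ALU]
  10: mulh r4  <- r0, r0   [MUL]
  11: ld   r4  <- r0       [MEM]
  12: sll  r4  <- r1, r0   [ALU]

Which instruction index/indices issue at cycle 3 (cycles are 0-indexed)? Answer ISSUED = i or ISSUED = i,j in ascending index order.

#0 head=0: sll i0 RAW r3
#1 head=1: sll and i1/i2 dual
#2 head=3: or or i3/i4 dual
#3 head=5: ld i5 no-port MEM/MEM
#4 head=6: ld i6 RAW r0
#5 head=7: bne ld i7/i8 dual
#6 head=9: add mulh i9/i10 dual
#7 head=11: ld i11 WAW r4
#8 head=12: sll i12 tail

ISSUED = 5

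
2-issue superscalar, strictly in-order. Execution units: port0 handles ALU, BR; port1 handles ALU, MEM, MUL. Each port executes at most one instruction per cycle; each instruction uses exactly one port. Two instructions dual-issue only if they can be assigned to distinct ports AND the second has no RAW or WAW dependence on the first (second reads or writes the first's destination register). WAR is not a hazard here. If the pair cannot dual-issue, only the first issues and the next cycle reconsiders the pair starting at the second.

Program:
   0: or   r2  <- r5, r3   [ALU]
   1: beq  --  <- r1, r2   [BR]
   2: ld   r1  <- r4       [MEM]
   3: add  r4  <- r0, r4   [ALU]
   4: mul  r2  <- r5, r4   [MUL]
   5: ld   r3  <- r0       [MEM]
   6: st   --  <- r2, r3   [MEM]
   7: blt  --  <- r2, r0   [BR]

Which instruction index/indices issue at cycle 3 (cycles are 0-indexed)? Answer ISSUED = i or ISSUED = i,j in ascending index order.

ISSUED = 4

0. or.ALU @i0  | RAW r2
1. beq.BR;ld.MEM @i1+i2  | pair
2. add.ALU @i3  | RAW r4
3. mul.MUL @i4  | no-port MUL/MEM
4. ld.MEM @i5  | no-port MEM/MEM
5. st.MEM;blt.BR @i6+i7  | pair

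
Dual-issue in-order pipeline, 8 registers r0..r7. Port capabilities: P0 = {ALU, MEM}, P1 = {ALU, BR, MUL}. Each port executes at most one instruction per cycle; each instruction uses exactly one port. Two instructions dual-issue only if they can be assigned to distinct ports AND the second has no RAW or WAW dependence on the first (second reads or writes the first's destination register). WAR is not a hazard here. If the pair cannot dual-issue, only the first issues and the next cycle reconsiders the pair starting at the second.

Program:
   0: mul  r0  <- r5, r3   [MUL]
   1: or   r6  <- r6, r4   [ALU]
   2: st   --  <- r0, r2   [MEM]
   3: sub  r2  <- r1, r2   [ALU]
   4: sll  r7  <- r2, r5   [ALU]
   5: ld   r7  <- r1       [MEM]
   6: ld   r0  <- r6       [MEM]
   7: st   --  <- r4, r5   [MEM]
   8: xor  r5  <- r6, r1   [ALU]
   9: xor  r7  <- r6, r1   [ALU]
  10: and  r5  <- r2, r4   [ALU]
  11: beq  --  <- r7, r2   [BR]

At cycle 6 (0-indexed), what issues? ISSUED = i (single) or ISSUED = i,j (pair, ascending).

ISSUED = 9,10

t=0 i0/i1:mul.MUL/or.ALU ; dual
t=1 i2/i3:st.MEM/sub.ALU ; dual
t=2 i4:sll.ALU ; WAW r7
t=3 i5:ld.MEM ; no-port MEM/MEM
t=4 i6:ld.MEM ; no-port MEM/MEM
t=5 i7/i8:st.MEM/xor.ALU ; dual
t=6 i9/i10:xor.ALU/and.ALU ; dual
t=7 i11:beq.BR ; tail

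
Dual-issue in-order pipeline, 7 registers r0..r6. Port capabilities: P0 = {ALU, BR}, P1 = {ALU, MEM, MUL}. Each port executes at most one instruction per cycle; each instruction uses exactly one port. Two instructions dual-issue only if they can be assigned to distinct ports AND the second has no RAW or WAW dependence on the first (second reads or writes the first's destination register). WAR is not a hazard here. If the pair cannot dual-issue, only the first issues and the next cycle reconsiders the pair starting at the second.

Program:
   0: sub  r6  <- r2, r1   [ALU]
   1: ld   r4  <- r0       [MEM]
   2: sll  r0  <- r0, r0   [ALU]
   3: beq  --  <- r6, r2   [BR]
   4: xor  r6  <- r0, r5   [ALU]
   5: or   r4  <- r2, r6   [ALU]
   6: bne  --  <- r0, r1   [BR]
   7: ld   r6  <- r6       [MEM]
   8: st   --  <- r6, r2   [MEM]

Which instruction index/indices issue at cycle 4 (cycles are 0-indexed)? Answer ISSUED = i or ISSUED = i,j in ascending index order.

ISSUED = 7

0. sub ld @i0/i1  | dual
1. sll beq @i2/i3  | dual
2. xor @i4  | RAW r6
3. or bne @i5/i6  | dual
4. ld @i7  | no-port MEM/MEM
5. st @i8  | tail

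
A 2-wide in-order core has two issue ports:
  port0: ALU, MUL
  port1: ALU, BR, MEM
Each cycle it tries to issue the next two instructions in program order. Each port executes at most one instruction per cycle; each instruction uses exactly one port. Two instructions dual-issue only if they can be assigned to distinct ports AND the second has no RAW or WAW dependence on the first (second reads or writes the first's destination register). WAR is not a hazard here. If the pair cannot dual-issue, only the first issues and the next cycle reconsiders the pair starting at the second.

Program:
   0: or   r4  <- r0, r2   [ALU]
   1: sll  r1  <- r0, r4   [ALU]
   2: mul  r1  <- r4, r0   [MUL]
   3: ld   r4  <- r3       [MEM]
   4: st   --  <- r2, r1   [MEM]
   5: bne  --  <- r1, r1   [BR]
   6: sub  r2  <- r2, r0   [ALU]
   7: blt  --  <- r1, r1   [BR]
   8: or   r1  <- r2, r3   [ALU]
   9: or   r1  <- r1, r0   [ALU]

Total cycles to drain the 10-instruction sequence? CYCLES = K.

0. or @i0  | RAW r4
1. sll @i1  | WAW r1
2. mul ld @i2/i3  | dual
3. st @i4  | no-port MEM/BR
4. bne sub @i5/i6  | dual
5. blt or @i7/i8  | dual
6. or @i9  | tail

CYCLES = 7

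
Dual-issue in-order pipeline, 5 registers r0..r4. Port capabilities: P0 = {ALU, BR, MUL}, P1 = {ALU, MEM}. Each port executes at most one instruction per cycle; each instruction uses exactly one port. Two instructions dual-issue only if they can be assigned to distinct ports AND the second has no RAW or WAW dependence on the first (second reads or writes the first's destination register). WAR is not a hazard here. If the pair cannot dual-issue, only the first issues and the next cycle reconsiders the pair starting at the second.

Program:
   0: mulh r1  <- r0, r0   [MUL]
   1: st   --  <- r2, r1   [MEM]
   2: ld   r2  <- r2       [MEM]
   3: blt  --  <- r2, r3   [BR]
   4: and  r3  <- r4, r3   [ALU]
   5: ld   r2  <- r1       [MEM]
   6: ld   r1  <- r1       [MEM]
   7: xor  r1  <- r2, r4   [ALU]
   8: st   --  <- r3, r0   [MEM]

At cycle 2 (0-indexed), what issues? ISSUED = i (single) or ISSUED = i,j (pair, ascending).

c0: i0 mulh.MUL  RAW r1
c1: i1 st.MEM  no-port MEM/MEM
c2: i2 ld.MEM  RAW r2
c3: i3,i4 blt.BR/and.ALU  dual
c4: i5 ld.MEM  no-port MEM/MEM
c5: i6 ld.MEM  WAW r1
c6: i7,i8 xor.ALU/st.MEM  dual

ISSUED = 2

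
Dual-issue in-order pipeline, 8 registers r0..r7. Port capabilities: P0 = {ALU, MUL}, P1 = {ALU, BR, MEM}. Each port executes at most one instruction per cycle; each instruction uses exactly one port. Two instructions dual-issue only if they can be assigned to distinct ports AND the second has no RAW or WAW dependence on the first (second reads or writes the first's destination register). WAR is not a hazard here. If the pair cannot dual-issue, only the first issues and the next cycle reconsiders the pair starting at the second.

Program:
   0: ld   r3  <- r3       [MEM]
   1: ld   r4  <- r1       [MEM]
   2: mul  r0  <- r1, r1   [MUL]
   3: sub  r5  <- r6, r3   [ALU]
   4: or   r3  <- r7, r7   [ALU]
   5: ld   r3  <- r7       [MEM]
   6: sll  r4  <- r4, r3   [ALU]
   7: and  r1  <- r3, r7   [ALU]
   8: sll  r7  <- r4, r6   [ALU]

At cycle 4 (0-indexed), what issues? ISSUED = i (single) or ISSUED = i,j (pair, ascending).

ISSUED = 6,7

[0] i0  ld  -- no-port MEM/MEM
[1] i1/i2  ld+mul  -- 2-wide
[2] i3/i4  sub+or  -- 2-wide
[3] i5  ld  -- RAW r3
[4] i6/i7  sll+and  -- 2-wide
[5] i8  sll  -- tail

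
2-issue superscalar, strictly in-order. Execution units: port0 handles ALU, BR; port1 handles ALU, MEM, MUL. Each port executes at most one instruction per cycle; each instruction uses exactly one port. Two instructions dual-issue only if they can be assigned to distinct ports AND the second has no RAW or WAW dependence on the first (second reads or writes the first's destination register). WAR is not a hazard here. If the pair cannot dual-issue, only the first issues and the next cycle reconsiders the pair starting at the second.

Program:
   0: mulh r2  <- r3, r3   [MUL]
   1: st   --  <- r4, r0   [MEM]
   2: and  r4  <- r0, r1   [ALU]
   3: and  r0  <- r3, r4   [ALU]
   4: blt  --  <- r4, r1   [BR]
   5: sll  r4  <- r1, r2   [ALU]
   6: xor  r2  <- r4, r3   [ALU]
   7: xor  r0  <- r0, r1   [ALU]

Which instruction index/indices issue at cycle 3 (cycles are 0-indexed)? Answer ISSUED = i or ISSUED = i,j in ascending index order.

ISSUED = 5

#0 head=0: mulh.MUL i0 no-port MUL/MEM
#1 head=1: st.MEM+and.ALU i1+i2 dual
#2 head=3: and.ALU+blt.BR i3+i4 dual
#3 head=5: sll.ALU i5 RAW r4
#4 head=6: xor.ALU+xor.ALU i6+i7 dual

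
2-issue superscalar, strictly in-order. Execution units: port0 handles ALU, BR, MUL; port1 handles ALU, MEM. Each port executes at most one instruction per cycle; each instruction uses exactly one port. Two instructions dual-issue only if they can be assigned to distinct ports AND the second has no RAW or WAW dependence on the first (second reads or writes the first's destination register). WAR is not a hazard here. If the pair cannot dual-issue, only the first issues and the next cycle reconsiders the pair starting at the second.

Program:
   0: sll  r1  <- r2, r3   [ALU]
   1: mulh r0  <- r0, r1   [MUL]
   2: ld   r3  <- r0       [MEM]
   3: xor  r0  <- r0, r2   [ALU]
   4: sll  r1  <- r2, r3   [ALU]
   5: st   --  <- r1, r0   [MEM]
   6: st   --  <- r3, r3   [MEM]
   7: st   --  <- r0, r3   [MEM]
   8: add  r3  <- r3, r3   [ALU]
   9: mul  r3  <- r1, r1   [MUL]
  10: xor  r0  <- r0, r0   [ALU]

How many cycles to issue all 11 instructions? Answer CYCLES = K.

0. sll.ALU @i0  | RAW r1
1. mulh.MUL @i1  | RAW r0
2. ld.MEM/xor.ALU @i2,i3  | dual
3. sll.ALU @i4  | RAW r1
4. st.MEM @i5  | no-port MEM/MEM
5. st.MEM @i6  | no-port MEM/MEM
6. st.MEM/add.ALU @i7,i8  | dual
7. mul.MUL/xor.ALU @i9,i10  | dual

CYCLES = 8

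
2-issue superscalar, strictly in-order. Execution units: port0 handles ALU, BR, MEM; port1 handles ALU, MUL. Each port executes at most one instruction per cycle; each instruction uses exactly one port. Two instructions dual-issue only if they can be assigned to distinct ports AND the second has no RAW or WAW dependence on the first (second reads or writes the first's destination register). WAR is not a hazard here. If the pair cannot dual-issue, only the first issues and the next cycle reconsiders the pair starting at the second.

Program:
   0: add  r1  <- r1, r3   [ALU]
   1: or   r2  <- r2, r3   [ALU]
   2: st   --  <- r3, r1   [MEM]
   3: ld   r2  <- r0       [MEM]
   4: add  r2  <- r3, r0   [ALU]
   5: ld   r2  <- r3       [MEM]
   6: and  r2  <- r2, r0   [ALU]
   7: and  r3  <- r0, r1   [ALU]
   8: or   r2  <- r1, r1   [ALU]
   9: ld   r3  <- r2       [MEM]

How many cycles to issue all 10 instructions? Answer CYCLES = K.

0. add or @i0&i1  | pair
1. st @i2  | no-port MEM/MEM
2. ld @i3  | WAW r2
3. add @i4  | WAW r2
4. ld @i5  | RAW+WAW r2
5. and and @i6&i7  | pair
6. or @i8  | RAW r2
7. ld @i9  | tail

CYCLES = 8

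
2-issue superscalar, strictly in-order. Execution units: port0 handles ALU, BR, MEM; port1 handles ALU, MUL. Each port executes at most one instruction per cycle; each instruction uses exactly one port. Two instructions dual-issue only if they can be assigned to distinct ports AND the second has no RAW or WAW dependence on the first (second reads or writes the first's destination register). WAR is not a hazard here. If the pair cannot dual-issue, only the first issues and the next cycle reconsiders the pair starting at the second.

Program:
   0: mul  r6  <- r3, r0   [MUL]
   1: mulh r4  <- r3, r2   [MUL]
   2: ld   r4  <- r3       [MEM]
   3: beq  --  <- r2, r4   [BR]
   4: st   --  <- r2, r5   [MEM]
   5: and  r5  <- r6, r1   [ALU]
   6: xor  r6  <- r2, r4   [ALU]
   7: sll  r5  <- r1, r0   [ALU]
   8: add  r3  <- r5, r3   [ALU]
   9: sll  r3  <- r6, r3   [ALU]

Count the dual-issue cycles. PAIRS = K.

#0 head=0: mul.MUL i0 no-port MUL/MUL
#1 head=1: mulh.MUL i1 WAW r4
#2 head=2: ld.MEM i2 no-port MEM/BR
#3 head=3: beq.BR i3 no-port BR/MEM
#4 head=4: st.MEM+and.ALU i4,i5 2-wide
#5 head=6: xor.ALU+sll.ALU i6,i7 2-wide
#6 head=8: add.ALU i8 RAW+WAW r3
#7 head=9: sll.ALU i9 tail

PAIRS = 2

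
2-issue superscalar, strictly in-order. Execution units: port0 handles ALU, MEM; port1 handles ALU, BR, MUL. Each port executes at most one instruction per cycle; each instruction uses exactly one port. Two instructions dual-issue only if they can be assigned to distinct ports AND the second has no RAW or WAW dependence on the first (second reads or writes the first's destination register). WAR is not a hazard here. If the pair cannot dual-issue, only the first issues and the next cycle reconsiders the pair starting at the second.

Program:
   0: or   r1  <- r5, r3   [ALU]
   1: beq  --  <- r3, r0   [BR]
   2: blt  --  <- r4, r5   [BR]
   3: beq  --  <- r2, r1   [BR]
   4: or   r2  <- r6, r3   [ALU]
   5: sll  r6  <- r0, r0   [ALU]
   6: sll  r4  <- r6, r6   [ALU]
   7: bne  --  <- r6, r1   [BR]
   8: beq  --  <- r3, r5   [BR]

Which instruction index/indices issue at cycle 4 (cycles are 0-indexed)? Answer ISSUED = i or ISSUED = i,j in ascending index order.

0. or.ALU;beq.BR @i0/i1  | dual
1. blt.BR @i2  | no-port BR/BR
2. beq.BR;or.ALU @i3/i4  | dual
3. sll.ALU @i5  | RAW r6
4. sll.ALU;bne.BR @i6/i7  | dual
5. beq.BR @i8  | tail

ISSUED = 6,7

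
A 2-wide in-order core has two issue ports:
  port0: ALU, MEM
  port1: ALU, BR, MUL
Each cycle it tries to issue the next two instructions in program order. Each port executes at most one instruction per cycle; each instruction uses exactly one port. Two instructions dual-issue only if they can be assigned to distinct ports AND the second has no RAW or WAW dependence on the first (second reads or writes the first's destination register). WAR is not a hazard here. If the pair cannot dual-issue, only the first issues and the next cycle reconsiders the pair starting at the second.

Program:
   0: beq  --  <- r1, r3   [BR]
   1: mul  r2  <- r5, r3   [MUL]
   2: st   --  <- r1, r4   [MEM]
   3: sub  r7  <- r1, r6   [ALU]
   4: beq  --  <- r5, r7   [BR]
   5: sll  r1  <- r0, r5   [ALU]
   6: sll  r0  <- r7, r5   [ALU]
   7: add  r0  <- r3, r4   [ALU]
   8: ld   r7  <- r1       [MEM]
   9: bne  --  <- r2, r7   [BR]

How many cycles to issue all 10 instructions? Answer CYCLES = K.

#0 head=0: beq.BR i0 no-port BR/MUL
#1 head=1: mul.MUL/st.MEM i1+i2 2-wide
#2 head=3: sub.ALU i3 RAW r7
#3 head=4: beq.BR/sll.ALU i4+i5 2-wide
#4 head=6: sll.ALU i6 WAW r0
#5 head=7: add.ALU/ld.MEM i7+i8 2-wide
#6 head=9: bne.BR i9 tail

CYCLES = 7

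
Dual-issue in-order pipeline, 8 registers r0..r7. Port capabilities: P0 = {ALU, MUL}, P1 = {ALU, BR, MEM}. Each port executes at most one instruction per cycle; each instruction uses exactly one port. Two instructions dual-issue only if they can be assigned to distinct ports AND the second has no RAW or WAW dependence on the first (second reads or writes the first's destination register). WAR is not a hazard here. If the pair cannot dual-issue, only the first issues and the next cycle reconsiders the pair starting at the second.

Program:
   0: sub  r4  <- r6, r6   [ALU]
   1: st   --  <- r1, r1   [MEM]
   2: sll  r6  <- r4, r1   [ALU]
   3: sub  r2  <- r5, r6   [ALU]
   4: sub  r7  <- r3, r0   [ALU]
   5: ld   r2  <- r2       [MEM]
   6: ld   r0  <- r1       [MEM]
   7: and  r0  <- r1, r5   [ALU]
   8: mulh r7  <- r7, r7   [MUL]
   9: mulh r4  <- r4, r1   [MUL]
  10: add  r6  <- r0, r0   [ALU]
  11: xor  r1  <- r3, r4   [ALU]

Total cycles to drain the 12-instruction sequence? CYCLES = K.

CYCLES = 8

c0: i0,i1 sub.ALU st.MEM  dual
c1: i2 sll.ALU  RAW r6
c2: i3,i4 sub.ALU sub.ALU  dual
c3: i5 ld.MEM  no-port MEM/MEM
c4: i6 ld.MEM  WAW r0
c5: i7,i8 and.ALU mulh.MUL  dual
c6: i9,i10 mulh.MUL add.ALU  dual
c7: i11 xor.ALU  tail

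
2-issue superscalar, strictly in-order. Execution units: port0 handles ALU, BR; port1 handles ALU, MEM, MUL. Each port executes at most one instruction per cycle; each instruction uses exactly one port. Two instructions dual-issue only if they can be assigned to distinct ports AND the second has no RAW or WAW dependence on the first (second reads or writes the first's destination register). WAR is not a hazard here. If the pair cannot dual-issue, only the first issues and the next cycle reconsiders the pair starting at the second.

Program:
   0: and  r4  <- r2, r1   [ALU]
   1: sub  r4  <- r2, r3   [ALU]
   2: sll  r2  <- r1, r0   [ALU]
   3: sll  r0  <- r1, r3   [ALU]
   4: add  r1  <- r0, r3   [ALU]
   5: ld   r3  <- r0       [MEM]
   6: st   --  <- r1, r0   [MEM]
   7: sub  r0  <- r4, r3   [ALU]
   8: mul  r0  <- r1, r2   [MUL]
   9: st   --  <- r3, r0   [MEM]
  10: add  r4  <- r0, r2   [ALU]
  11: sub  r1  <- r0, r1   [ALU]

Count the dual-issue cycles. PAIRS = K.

PAIRS = 4

t=0 i0:and ; WAW r4
t=1 i1+i2:sub+sll ; 2-wide
t=2 i3:sll ; RAW r0
t=3 i4+i5:add+ld ; 2-wide
t=4 i6+i7:st+sub ; 2-wide
t=5 i8:mul ; no-port MUL/MEM
t=6 i9+i10:st+add ; 2-wide
t=7 i11:sub ; tail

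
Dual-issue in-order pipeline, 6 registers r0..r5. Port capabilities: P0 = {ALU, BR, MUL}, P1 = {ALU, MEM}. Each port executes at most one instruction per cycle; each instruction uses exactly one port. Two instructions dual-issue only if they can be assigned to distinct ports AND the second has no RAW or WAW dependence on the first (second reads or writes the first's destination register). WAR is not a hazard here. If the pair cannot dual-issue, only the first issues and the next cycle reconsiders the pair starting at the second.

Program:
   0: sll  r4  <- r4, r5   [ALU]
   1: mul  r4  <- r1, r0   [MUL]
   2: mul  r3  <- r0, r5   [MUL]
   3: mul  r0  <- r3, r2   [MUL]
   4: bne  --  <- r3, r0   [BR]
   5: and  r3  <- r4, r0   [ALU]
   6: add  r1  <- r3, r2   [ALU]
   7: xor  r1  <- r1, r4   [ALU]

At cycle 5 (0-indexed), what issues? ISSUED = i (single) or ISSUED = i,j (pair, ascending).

t=0 i0:sll.ALU ; WAW r4
t=1 i1:mul.MUL ; no-port MUL/MUL
t=2 i2:mul.MUL ; no-port MUL/MUL
t=3 i3:mul.MUL ; no-port MUL/BR
t=4 i4/i5:bne.BR+and.ALU ; pair
t=5 i6:add.ALU ; RAW+WAW r1
t=6 i7:xor.ALU ; tail

ISSUED = 6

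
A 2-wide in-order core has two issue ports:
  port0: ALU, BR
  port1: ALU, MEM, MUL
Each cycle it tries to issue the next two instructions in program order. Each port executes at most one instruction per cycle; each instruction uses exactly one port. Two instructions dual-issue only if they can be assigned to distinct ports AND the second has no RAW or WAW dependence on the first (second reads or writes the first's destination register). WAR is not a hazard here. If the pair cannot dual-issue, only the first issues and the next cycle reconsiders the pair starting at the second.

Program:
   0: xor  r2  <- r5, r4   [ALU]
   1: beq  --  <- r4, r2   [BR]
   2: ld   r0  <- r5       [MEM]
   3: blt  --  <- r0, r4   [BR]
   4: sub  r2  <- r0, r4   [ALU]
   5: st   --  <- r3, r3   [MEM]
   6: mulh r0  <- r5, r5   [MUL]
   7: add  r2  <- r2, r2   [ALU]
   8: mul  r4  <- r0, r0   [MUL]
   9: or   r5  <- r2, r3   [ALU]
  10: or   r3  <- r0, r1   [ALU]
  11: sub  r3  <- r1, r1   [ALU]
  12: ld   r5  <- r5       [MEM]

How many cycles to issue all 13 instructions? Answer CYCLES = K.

t=0 i0:xor.ALU ; RAW r2
t=1 i1&i2:beq.BR;ld.MEM ; pair
t=2 i3&i4:blt.BR;sub.ALU ; pair
t=3 i5:st.MEM ; no-port MEM/MUL
t=4 i6&i7:mulh.MUL;add.ALU ; pair
t=5 i8&i9:mul.MUL;or.ALU ; pair
t=6 i10:or.ALU ; WAW r3
t=7 i11&i12:sub.ALU;ld.MEM ; pair

CYCLES = 8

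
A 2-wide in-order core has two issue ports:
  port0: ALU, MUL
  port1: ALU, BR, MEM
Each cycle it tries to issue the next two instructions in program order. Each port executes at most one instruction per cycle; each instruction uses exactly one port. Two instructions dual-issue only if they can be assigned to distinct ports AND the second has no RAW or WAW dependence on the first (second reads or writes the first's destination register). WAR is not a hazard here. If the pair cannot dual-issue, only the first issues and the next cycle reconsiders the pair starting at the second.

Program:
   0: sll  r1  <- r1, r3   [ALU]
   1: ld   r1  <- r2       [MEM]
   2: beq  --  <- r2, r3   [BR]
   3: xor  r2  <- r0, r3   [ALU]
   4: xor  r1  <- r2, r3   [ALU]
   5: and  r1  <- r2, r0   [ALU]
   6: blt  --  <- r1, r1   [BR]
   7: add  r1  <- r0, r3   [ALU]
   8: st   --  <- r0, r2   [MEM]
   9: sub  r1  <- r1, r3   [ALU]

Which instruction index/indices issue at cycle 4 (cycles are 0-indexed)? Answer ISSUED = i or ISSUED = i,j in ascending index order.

ISSUED = 5

t=0 i0:sll.ALU ; WAW r1
t=1 i1:ld.MEM ; no-port MEM/BR
t=2 i2,i3:beq.BR xor.ALU ; 2-wide
t=3 i4:xor.ALU ; WAW r1
t=4 i5:and.ALU ; RAW r1
t=5 i6,i7:blt.BR add.ALU ; 2-wide
t=6 i8,i9:st.MEM sub.ALU ; 2-wide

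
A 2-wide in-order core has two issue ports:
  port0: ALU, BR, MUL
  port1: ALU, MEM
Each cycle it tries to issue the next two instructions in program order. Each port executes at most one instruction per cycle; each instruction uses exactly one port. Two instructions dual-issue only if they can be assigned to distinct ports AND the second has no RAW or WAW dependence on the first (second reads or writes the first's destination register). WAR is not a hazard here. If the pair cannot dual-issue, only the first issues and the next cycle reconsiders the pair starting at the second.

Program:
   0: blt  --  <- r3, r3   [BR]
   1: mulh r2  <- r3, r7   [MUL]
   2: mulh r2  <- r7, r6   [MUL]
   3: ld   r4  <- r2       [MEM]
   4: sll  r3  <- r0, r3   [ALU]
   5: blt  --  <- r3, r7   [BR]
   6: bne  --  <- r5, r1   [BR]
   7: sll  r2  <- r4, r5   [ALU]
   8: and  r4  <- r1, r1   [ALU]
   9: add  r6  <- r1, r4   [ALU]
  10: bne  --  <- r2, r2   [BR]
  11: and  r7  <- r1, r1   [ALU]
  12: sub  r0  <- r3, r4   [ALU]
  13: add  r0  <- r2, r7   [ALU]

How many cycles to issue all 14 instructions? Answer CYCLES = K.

c0: i0 blt.BR  no-port BR/MUL
c1: i1 mulh.MUL  no-port MUL/MUL
c2: i2 mulh.MUL  RAW r2
c3: i3,i4 ld.MEM;sll.ALU  dual
c4: i5 blt.BR  no-port BR/BR
c5: i6,i7 bne.BR;sll.ALU  dual
c6: i8 and.ALU  RAW r4
c7: i9,i10 add.ALU;bne.BR  dual
c8: i11,i12 and.ALU;sub.ALU  dual
c9: i13 add.ALU  tail

CYCLES = 10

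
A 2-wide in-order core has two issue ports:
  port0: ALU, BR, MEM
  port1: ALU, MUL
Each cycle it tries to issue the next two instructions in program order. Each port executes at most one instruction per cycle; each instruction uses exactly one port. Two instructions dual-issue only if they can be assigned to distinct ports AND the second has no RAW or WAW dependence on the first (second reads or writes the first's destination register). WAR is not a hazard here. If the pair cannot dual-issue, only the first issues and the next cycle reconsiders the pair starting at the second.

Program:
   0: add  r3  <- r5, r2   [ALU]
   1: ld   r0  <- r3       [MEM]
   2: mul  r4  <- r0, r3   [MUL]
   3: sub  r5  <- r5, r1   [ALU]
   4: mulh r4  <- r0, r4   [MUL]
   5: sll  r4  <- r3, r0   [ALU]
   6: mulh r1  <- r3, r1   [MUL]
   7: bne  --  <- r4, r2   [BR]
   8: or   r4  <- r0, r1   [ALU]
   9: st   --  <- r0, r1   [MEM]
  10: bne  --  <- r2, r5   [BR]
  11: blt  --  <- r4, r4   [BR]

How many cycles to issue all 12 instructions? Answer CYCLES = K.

  cy0 -> i0 (add.ALU) RAW r3
  cy1 -> i1 (ld.MEM) RAW r0
  cy2 -> i2/i3 (mul.MUL;sub.ALU) 2-wide
  cy3 -> i4 (mulh.MUL) WAW r4
  cy4 -> i5/i6 (sll.ALU;mulh.MUL) 2-wide
  cy5 -> i7/i8 (bne.BR;or.ALU) 2-wide
  cy6 -> i9 (st.MEM) no-port MEM/BR
  cy7 -> i10 (bne.BR) no-port BR/BR
  cy8 -> i11 (blt.BR) tail

CYCLES = 9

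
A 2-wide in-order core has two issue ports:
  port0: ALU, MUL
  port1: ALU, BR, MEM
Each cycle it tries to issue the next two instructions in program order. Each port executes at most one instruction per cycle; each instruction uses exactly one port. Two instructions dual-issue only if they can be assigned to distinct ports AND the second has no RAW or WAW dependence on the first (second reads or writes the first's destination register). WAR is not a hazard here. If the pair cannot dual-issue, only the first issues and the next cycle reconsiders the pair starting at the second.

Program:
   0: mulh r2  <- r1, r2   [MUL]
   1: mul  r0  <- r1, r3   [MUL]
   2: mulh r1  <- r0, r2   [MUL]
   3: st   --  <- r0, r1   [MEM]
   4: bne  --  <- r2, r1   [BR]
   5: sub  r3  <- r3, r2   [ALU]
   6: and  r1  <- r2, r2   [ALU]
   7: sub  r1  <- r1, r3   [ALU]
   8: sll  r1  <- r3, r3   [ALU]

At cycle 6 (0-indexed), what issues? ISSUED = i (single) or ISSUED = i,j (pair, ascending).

ISSUED = 7

0. mulh.MUL @i0  | no-port MUL/MUL
1. mul.MUL @i1  | no-port MUL/MUL
2. mulh.MUL @i2  | RAW r1
3. st.MEM @i3  | no-port MEM/BR
4. bne.BR+sub.ALU @i4,i5  | dual
5. and.ALU @i6  | RAW+WAW r1
6. sub.ALU @i7  | WAW r1
7. sll.ALU @i8  | tail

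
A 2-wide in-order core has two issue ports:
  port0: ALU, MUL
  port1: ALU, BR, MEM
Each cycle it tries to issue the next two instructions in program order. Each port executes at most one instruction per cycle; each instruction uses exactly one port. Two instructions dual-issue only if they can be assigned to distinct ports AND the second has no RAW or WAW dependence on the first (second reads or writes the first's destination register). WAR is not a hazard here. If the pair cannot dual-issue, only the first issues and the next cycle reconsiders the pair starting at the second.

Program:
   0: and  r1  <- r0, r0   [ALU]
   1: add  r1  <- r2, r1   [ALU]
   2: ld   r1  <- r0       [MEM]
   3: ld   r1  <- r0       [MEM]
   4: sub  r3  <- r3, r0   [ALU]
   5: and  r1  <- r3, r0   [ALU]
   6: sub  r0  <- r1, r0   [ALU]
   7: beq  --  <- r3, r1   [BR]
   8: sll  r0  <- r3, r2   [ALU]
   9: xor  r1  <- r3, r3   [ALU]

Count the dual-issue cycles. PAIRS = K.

PAIRS = 3

[0] i0  and.ALU  -- RAW+WAW r1
[1] i1  add.ALU  -- WAW r1
[2] i2  ld.MEM  -- no-port MEM/MEM
[3] i3/i4  ld.MEM+sub.ALU  -- 2-wide
[4] i5  and.ALU  -- RAW r1
[5] i6/i7  sub.ALU+beq.BR  -- 2-wide
[6] i8/i9  sll.ALU+xor.ALU  -- 2-wide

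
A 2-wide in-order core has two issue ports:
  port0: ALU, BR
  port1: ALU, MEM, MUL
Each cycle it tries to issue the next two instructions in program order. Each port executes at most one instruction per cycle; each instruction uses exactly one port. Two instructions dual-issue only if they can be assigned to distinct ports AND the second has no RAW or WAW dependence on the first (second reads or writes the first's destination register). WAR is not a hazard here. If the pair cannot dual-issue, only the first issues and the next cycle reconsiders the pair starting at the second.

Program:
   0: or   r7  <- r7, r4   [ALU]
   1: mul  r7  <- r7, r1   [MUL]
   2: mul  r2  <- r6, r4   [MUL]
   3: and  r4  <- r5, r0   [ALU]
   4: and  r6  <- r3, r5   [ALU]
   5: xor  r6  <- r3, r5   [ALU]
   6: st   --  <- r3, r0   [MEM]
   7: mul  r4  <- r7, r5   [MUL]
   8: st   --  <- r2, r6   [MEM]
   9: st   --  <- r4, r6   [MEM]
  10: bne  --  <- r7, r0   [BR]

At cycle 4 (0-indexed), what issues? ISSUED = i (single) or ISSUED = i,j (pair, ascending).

c0: i0 or.ALU  RAW+WAW r7
c1: i1 mul.MUL  no-port MUL/MUL
c2: i2,i3 mul.MUL and.ALU  2-wide
c3: i4 and.ALU  WAW r6
c4: i5,i6 xor.ALU st.MEM  2-wide
c5: i7 mul.MUL  no-port MUL/MEM
c6: i8 st.MEM  no-port MEM/MEM
c7: i9,i10 st.MEM bne.BR  2-wide

ISSUED = 5,6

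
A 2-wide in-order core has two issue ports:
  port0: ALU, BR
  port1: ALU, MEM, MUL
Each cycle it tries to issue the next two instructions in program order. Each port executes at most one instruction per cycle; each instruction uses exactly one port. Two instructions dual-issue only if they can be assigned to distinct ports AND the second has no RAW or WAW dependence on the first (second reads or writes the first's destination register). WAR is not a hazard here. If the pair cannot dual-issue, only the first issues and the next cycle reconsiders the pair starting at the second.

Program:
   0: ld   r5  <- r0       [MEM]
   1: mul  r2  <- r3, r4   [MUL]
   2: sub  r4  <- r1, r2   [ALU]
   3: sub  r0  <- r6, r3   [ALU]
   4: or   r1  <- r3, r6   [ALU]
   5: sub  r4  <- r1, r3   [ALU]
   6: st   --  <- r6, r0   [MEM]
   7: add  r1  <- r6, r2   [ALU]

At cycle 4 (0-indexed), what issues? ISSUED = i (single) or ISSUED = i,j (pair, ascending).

c0: i0 ld.MEM  no-port MEM/MUL
c1: i1 mul.MUL  RAW r2
c2: i2/i3 sub.ALU+sub.ALU  dual
c3: i4 or.ALU  RAW r1
c4: i5/i6 sub.ALU+st.MEM  dual
c5: i7 add.ALU  tail

ISSUED = 5,6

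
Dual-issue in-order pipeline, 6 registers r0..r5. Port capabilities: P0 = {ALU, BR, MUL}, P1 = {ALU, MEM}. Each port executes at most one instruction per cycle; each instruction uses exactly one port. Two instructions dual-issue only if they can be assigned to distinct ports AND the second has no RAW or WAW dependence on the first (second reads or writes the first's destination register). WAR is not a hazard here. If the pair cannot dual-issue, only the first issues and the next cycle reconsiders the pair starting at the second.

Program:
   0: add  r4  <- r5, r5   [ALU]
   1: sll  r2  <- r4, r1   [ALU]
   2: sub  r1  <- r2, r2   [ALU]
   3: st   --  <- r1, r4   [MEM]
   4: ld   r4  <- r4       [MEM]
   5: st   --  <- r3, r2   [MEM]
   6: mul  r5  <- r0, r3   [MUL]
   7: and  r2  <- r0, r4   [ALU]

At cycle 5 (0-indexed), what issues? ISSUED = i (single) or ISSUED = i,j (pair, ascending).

t=0 i0:add.ALU ; RAW r4
t=1 i1:sll.ALU ; RAW r2
t=2 i2:sub.ALU ; RAW r1
t=3 i3:st.MEM ; no-port MEM/MEM
t=4 i4:ld.MEM ; no-port MEM/MEM
t=5 i5&i6:st.MEM;mul.MUL ; 2-wide
t=6 i7:and.ALU ; tail

ISSUED = 5,6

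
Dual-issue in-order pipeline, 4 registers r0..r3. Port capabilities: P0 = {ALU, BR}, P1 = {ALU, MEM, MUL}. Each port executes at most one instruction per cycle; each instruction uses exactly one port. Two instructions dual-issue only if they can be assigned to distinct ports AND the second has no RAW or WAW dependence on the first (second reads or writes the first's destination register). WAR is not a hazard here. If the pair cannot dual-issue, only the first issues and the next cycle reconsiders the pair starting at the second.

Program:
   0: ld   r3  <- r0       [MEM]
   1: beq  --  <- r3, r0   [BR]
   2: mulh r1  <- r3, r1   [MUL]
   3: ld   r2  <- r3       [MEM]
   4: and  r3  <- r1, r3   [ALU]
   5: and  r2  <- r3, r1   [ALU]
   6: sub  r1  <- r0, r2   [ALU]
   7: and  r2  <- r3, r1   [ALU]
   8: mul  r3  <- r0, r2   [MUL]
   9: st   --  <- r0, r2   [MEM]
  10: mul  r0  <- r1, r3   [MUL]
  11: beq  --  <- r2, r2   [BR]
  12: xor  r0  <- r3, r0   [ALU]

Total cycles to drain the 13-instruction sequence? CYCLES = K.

CYCLES = 10

#0 head=0: ld i0 RAW r3
#1 head=1: beq/mulh i1+i2 dual
#2 head=3: ld/and i3+i4 dual
#3 head=5: and i5 RAW r2
#4 head=6: sub i6 RAW r1
#5 head=7: and i7 RAW r2
#6 head=8: mul i8 no-port MUL/MEM
#7 head=9: st i9 no-port MEM/MUL
#8 head=10: mul/beq i10+i11 dual
#9 head=12: xor i12 tail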